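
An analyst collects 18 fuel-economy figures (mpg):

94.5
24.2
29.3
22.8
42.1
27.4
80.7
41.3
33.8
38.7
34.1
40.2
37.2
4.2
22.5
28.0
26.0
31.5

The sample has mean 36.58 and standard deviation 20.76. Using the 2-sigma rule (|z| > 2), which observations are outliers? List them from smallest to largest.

Cutoffs at x̄ ± 2s: 36.58 ± 2·20.76 = [-4.94, 78.10].
80.7: z = 2.13, |z| > 2 → outlier.
94.5: z = 2.79, |z| > 2 → outlier.
Every other value lies within [-4.94, 78.10].

80.7, 94.5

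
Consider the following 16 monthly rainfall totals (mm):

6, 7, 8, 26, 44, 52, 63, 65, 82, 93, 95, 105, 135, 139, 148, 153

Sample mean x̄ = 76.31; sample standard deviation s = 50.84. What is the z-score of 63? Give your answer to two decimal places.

z = (63 − 76.31) / 50.84 = -0.26.

-0.26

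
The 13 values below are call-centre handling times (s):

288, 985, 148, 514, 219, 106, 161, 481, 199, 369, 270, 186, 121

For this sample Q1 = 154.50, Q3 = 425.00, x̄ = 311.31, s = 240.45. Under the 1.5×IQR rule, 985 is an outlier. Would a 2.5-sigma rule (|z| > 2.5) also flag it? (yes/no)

yes

z = (985 − 311.31) / 240.45 = 2.80.
|z| = 2.80 > 2.5.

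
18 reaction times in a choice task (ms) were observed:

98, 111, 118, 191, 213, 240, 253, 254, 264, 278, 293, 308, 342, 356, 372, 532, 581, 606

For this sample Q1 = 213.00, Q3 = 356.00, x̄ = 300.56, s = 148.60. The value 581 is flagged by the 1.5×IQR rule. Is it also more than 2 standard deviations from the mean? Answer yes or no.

no

z = (581 − 300.56) / 148.60 = 1.89.
|z| = 1.89 ≤ 2.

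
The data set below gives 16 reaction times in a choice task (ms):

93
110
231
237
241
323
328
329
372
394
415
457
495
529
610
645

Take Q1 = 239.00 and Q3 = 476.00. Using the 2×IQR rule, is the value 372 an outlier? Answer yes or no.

IQR = Q3 − Q1 = 476.00 − 239.00 = 237.00.
Lower fence = Q1 − 2·IQR = 239.00 − 474.00 = -235.00.
Upper fence = Q3 + 2·IQR = 476.00 + 474.00 = 950.00.
372 lies within [-235.00, 950.00].

no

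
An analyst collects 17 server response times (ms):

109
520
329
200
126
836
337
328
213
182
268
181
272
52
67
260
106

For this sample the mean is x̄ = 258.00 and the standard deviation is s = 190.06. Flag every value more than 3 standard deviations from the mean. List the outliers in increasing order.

Cutoffs at x̄ ± 3s: 258.00 ± 3·190.06 = [-312.18, 828.18].
836: z = 3.04, |z| > 3 → outlier.
Every other value lies within [-312.18, 828.18].

836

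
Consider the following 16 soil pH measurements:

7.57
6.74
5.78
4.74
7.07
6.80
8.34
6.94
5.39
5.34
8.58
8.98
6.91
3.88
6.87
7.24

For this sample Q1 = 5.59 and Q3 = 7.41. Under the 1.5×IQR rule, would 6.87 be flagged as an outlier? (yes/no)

no

IQR = Q3 − Q1 = 7.41 − 5.59 = 1.82.
Lower fence = Q1 − 1.5·IQR = 5.59 − 2.73 = 2.86.
Upper fence = Q3 + 1.5·IQR = 7.41 + 2.73 = 10.14.
6.87 lies within [2.86, 10.14].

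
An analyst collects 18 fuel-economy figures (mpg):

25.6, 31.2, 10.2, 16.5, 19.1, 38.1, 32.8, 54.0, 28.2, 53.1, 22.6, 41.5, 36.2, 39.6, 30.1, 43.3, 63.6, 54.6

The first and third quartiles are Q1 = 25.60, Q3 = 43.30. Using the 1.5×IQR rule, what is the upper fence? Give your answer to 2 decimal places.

69.85

IQR = Q3 − Q1 = 43.30 − 25.60 = 17.70.
Lower fence = Q1 − 1.5·IQR = 25.60 − 26.55 = -0.95.
Upper fence = Q3 + 1.5·IQR = 43.30 + 26.55 = 69.85.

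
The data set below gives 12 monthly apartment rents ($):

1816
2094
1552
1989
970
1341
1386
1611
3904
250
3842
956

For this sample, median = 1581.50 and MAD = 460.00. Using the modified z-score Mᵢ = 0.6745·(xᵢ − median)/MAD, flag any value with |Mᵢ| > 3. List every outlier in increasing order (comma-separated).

|Mᵢ| > 3 ⇔ |xᵢ − 1581.50| > 3·460.00/0.6745 = 2045.96.
So outliers lie outside [-464.46, 3627.46].
3842: M = 3.31 → outlier.
3904: M = 3.41 → outlier.

3842, 3904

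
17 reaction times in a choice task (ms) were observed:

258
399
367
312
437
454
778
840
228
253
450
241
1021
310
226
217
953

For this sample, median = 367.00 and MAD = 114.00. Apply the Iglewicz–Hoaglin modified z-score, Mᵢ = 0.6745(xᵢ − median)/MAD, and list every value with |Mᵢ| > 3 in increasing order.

953, 1021

|Mᵢ| > 3 ⇔ |xᵢ − 367.00| > 3·114.00/0.6745 = 507.04.
So outliers lie outside [-140.04, 874.04].
953: M = 3.47 → outlier.
1021: M = 3.87 → outlier.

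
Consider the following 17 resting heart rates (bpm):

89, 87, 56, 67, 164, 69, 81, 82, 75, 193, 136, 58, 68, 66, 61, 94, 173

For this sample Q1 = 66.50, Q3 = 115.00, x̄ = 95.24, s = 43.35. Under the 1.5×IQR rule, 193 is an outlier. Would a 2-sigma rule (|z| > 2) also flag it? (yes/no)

yes

z = (193 − 95.24) / 43.35 = 2.26.
|z| = 2.26 > 2.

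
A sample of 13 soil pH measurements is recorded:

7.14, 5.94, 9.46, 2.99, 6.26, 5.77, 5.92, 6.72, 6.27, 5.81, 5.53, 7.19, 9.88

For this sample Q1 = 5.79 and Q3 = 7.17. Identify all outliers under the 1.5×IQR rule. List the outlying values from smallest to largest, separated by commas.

2.99, 9.46, 9.88

IQR = Q3 − Q1 = 7.17 − 5.79 = 1.38.
Lower fence = Q1 − 1.5·IQR = 5.79 − 2.07 = 3.72.
Upper fence = Q3 + 1.5·IQR = 7.17 + 2.07 = 9.24.
2.99 < 3.72 → outlier.
9.46 > 9.24 → outlier.
9.88 > 9.24 → outlier.
All remaining values lie within [3.72, 9.24].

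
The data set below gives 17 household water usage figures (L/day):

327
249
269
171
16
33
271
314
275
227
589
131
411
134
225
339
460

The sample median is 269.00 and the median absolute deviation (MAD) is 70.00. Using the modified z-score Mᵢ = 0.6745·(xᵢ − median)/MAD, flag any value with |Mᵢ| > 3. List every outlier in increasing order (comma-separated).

|Mᵢ| > 3 ⇔ |xᵢ − 269.00| > 3·70.00/0.6745 = 311.34.
So outliers lie outside [-42.34, 580.34].
589: M = 3.08 → outlier.

589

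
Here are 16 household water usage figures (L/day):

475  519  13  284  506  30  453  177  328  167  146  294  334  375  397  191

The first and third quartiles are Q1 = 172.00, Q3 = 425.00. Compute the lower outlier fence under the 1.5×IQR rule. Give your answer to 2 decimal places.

-207.50

IQR = Q3 − Q1 = 425.00 − 172.00 = 253.00.
Lower fence = Q1 − 1.5·IQR = 172.00 − 379.50 = -207.50.
Upper fence = Q3 + 1.5·IQR = 425.00 + 379.50 = 804.50.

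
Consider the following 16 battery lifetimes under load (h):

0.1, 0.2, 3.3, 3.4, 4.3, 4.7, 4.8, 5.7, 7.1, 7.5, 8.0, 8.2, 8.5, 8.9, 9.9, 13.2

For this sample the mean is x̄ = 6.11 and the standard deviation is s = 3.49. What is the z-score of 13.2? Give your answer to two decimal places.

2.03

z = (13.2 − 6.11) / 3.49 = 2.03.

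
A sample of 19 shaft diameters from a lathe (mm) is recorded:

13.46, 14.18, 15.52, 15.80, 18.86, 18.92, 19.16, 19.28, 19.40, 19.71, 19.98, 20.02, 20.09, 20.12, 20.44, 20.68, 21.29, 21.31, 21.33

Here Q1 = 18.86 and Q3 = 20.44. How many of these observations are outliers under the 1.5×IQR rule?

IQR = 1.58; fences at 18.86 − 2.37 = 16.49 and 20.44 + 2.37 = 22.81.
Outside the cutoffs: 13.46, 14.18, 15.52, 15.80.

4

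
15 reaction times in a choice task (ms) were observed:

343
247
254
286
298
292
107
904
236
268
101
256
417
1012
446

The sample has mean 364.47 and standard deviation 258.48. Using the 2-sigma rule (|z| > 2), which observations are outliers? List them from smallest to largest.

904, 1012

Cutoffs at x̄ ± 2s: 364.47 ± 2·258.48 = [-152.49, 881.43].
904: z = 2.09, |z| > 2 → outlier.
1012: z = 2.51, |z| > 2 → outlier.
Every other value lies within [-152.49, 881.43].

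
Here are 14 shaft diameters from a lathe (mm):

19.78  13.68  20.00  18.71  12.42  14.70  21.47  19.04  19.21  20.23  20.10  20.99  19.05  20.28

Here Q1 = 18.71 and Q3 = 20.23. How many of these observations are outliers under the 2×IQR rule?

3

IQR = 1.52; fences at 18.71 − 3.04 = 15.67 and 20.23 + 3.04 = 23.27.
Outside the cutoffs: 12.42, 13.68, 14.70.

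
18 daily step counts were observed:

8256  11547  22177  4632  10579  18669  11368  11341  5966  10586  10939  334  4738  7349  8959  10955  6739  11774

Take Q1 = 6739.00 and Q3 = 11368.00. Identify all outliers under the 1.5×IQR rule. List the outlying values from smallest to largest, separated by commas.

18669, 22177

IQR = Q3 − Q1 = 11368.00 − 6739.00 = 4629.00.
Lower fence = Q1 − 1.5·IQR = 6739.00 − 6943.50 = -204.50.
Upper fence = Q3 + 1.5·IQR = 11368.00 + 6943.50 = 18311.50.
18669 > 18311.50 → outlier.
22177 > 18311.50 → outlier.
All remaining values lie within [-204.50, 18311.50].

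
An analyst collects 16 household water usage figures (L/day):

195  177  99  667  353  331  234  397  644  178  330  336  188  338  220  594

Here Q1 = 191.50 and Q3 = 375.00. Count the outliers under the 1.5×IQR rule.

IQR = 183.50; fences at 191.50 − 275.25 = -83.75 and 375.00 + 275.25 = 650.25.
Outside the cutoffs: 667.

1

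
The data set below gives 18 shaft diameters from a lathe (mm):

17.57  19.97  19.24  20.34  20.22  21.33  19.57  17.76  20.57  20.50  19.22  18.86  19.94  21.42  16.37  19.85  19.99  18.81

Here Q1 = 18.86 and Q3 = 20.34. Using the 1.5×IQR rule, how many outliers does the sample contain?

IQR = 1.48; fences at 18.86 − 2.22 = 16.64 and 20.34 + 2.22 = 22.56.
Outside the cutoffs: 16.37.

1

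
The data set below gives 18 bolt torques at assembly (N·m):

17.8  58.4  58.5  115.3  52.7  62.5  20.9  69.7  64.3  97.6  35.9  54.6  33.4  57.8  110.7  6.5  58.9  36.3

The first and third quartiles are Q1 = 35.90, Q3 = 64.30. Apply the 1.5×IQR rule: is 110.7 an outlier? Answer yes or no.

IQR = Q3 − Q1 = 64.30 − 35.90 = 28.40.
Lower fence = Q1 − 1.5·IQR = 35.90 − 42.60 = -6.70.
Upper fence = Q3 + 1.5·IQR = 64.30 + 42.60 = 106.90.
110.7 lies above the upper fence.

yes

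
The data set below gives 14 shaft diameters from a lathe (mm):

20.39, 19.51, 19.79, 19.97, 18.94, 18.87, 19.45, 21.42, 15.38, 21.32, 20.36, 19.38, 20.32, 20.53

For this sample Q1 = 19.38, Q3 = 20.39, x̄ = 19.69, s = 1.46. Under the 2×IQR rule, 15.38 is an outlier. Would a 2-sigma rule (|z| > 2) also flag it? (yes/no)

yes

z = (15.38 − 19.69) / 1.46 = -2.95.
|z| = 2.95 > 2.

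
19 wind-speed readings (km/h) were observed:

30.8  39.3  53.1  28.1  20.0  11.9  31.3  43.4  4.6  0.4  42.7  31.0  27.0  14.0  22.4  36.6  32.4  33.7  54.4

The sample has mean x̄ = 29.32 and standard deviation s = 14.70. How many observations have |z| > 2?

0

Cutoffs: x̄ ± 2s = [-0.08, 58.72].
Every value lies within the cutoffs.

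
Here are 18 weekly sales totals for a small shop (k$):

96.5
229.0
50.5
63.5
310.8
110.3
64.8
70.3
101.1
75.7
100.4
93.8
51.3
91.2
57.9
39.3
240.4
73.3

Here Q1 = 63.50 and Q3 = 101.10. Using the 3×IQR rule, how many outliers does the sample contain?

IQR = 37.60; fences at 63.50 − 112.80 = -49.30 and 101.10 + 112.80 = 213.90.
Outside the cutoffs: 229.0, 240.4, 310.8.

3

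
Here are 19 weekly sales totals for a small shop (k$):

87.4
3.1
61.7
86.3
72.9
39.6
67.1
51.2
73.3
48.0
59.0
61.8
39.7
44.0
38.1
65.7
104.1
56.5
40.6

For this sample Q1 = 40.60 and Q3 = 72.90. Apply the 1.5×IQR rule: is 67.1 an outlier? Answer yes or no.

IQR = Q3 − Q1 = 72.90 − 40.60 = 32.30.
Lower fence = Q1 − 1.5·IQR = 40.60 − 48.45 = -7.85.
Upper fence = Q3 + 1.5·IQR = 72.90 + 48.45 = 121.35.
67.1 lies within [-7.85, 121.35].

no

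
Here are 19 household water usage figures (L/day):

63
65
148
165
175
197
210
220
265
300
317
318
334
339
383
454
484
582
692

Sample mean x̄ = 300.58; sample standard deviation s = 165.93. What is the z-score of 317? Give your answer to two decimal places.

0.10

z = (317 − 300.58) / 165.93 = 0.10.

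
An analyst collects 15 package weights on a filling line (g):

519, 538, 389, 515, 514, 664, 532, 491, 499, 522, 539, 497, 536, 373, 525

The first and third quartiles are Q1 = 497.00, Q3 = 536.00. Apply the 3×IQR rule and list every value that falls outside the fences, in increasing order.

IQR = Q3 − Q1 = 536.00 − 497.00 = 39.00.
Lower fence = Q1 − 3·IQR = 497.00 − 117.00 = 380.00.
Upper fence = Q3 + 3·IQR = 536.00 + 117.00 = 653.00.
373 < 380.00 → outlier.
664 > 653.00 → outlier.
All remaining values lie within [380.00, 653.00].

373, 664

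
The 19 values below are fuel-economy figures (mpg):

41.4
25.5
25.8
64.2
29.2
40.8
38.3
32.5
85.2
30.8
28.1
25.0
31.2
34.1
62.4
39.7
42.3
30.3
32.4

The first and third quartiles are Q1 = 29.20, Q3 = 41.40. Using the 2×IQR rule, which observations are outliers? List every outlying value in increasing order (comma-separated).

IQR = Q3 − Q1 = 41.40 − 29.20 = 12.20.
Lower fence = Q1 − 2·IQR = 29.20 − 24.40 = 4.80.
Upper fence = Q3 + 2·IQR = 41.40 + 24.40 = 65.80.
85.2 > 65.80 → outlier.
All remaining values lie within [4.80, 65.80].

85.2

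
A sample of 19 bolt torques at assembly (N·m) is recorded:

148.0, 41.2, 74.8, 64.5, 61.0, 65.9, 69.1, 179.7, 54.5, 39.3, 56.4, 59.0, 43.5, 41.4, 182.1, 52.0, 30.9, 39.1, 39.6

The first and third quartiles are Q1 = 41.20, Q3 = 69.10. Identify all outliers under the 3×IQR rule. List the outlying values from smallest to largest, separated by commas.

179.7, 182.1

IQR = Q3 − Q1 = 69.10 − 41.20 = 27.90.
Lower fence = Q1 − 3·IQR = 41.20 − 83.70 = -42.50.
Upper fence = Q3 + 3·IQR = 69.10 + 83.70 = 152.80.
179.7 > 152.80 → outlier.
182.1 > 152.80 → outlier.
All remaining values lie within [-42.50, 152.80].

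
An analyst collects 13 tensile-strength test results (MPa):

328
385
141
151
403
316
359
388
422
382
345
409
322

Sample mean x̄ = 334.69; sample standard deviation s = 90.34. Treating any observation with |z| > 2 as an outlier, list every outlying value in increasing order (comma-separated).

141, 151

Cutoffs at x̄ ± 2s: 334.69 ± 2·90.34 = [154.01, 515.37].
141: z = -2.14, |z| > 2 → outlier.
151: z = -2.03, |z| > 2 → outlier.
Every other value lies within [154.01, 515.37].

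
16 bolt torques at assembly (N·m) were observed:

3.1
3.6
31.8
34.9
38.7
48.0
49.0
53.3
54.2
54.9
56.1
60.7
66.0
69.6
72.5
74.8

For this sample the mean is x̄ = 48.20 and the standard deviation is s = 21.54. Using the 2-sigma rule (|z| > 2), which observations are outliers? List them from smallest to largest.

3.1, 3.6

Cutoffs at x̄ ± 2s: 48.20 ± 2·21.54 = [5.12, 91.28].
3.1: z = -2.09, |z| > 2 → outlier.
3.6: z = -2.07, |z| > 2 → outlier.
Every other value lies within [5.12, 91.28].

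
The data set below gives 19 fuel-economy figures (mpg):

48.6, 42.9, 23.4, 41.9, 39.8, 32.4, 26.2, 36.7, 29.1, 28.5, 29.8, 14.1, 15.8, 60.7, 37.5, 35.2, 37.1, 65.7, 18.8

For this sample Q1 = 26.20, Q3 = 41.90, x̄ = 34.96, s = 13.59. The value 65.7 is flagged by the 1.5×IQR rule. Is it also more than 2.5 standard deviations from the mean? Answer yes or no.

no

z = (65.7 − 34.96) / 13.59 = 2.26.
|z| = 2.26 ≤ 2.5.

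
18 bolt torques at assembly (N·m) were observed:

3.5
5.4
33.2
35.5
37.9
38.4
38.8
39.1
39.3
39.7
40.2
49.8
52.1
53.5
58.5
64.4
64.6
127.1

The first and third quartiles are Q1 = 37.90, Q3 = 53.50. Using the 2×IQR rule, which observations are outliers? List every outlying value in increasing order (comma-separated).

3.5, 5.4, 127.1

IQR = Q3 − Q1 = 53.50 − 37.90 = 15.60.
Lower fence = Q1 − 2·IQR = 37.90 − 31.20 = 6.70.
Upper fence = Q3 + 2·IQR = 53.50 + 31.20 = 84.70.
3.5 < 6.70 → outlier.
5.4 < 6.70 → outlier.
127.1 > 84.70 → outlier.
All remaining values lie within [6.70, 84.70].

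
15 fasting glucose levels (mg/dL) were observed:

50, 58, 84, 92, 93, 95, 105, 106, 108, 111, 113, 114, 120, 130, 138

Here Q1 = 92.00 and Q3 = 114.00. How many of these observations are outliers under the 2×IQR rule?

0

IQR = 22.00; fences at 92.00 − 44.00 = 48.00 and 114.00 + 44.00 = 158.00.
Every value lies within the cutoffs.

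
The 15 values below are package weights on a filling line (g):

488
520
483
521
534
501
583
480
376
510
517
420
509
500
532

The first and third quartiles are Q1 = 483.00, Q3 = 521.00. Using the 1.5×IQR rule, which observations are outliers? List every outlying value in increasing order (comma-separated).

376, 420, 583

IQR = Q3 − Q1 = 521.00 − 483.00 = 38.00.
Lower fence = Q1 − 1.5·IQR = 483.00 − 57.00 = 426.00.
Upper fence = Q3 + 1.5·IQR = 521.00 + 57.00 = 578.00.
376 < 426.00 → outlier.
420 < 426.00 → outlier.
583 > 578.00 → outlier.
All remaining values lie within [426.00, 578.00].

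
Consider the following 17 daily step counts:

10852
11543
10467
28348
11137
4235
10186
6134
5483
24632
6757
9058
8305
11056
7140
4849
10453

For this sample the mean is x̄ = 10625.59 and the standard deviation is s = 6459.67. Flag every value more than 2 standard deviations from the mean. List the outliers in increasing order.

24632, 28348

Cutoffs at x̄ ± 2s: 10625.59 ± 2·6459.67 = [-2293.75, 23544.93].
24632: z = 2.17, |z| > 2 → outlier.
28348: z = 2.74, |z| > 2 → outlier.
Every other value lies within [-2293.75, 23544.93].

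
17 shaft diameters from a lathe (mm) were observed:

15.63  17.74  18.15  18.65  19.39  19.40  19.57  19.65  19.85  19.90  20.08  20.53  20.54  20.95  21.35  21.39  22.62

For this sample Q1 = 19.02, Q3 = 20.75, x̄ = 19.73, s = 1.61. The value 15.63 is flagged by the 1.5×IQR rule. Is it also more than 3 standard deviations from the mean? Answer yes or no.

no

z = (15.63 − 19.73) / 1.61 = -2.55.
|z| = 2.55 ≤ 3.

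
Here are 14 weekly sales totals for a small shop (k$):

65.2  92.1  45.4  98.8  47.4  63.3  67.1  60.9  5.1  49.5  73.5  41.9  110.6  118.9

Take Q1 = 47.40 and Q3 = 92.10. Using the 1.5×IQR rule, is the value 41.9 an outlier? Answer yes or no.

IQR = Q3 − Q1 = 92.10 − 47.40 = 44.70.
Lower fence = Q1 − 1.5·IQR = 47.40 − 67.05 = -19.65.
Upper fence = Q3 + 1.5·IQR = 92.10 + 67.05 = 159.15.
41.9 lies within [-19.65, 159.15].

no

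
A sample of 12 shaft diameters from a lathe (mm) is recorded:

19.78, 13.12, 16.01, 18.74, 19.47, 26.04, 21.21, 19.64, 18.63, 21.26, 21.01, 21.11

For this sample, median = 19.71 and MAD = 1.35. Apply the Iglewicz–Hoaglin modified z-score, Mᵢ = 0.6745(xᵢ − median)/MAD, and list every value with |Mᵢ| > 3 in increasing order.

13.12, 26.04

|Mᵢ| > 3 ⇔ |xᵢ − 19.71| > 3·1.35/0.6745 = 6.00.
So outliers lie outside [13.71, 25.71].
13.12: M = -3.29 → outlier.
26.04: M = 3.16 → outlier.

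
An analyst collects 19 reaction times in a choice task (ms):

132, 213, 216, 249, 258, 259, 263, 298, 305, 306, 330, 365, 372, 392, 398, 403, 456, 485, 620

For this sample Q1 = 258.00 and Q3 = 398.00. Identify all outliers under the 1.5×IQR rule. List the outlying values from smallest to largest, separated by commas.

IQR = Q3 − Q1 = 398.00 − 258.00 = 140.00.
Lower fence = Q1 − 1.5·IQR = 258.00 − 210.00 = 48.00.
Upper fence = Q3 + 1.5·IQR = 398.00 + 210.00 = 608.00.
620 > 608.00 → outlier.
All remaining values lie within [48.00, 608.00].

620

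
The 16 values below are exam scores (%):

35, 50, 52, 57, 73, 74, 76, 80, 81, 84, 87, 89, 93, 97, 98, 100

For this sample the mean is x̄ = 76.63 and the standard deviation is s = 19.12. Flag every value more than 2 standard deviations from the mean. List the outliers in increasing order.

35

Cutoffs at x̄ ± 2s: 76.63 ± 2·19.12 = [38.39, 114.87].
35: z = -2.18, |z| > 2 → outlier.
Every other value lies within [38.39, 114.87].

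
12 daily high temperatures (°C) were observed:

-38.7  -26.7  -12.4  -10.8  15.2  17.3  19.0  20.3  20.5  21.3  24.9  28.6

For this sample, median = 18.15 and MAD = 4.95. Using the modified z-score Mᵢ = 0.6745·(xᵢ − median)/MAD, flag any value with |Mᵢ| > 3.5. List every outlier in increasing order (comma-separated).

-38.7, -26.7, -12.4, -10.8

|Mᵢ| > 3.5 ⇔ |xᵢ − 18.15| > 3.5·4.95/0.6745 = 25.69.
So outliers lie outside [-7.54, 43.84].
-38.7: M = -7.75 → outlier.
-26.7: M = -6.11 → outlier.
-12.4: M = -4.16 → outlier.
-10.8: M = -3.94 → outlier.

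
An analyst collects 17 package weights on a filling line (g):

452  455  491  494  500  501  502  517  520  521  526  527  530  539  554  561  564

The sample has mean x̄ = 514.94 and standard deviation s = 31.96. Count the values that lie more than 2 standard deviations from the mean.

Cutoffs: x̄ ± 2s = [451.02, 578.86].
Every value lies within the cutoffs.

0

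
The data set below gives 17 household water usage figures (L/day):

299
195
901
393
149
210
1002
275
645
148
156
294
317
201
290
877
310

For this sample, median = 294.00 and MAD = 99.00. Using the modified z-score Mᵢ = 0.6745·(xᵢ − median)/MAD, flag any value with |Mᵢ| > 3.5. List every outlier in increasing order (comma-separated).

|Mᵢ| > 3.5 ⇔ |xᵢ − 294.00| > 3.5·99.00/0.6745 = 513.71.
So outliers lie outside [-219.71, 807.71].
877: M = 3.97 → outlier.
901: M = 4.14 → outlier.
1002: M = 4.82 → outlier.

877, 901, 1002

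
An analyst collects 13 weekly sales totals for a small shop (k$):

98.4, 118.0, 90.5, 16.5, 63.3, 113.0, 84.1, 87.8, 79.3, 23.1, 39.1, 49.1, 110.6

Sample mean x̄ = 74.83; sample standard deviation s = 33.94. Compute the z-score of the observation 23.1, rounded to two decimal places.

z = (23.1 − 74.83) / 33.94 = -1.52.

-1.52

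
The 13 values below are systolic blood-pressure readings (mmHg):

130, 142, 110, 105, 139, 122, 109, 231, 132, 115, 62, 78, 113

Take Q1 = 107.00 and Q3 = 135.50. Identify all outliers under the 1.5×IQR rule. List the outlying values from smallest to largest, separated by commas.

62, 231

IQR = Q3 − Q1 = 135.50 − 107.00 = 28.50.
Lower fence = Q1 − 1.5·IQR = 107.00 − 42.75 = 64.25.
Upper fence = Q3 + 1.5·IQR = 135.50 + 42.75 = 178.25.
62 < 64.25 → outlier.
231 > 178.25 → outlier.
All remaining values lie within [64.25, 178.25].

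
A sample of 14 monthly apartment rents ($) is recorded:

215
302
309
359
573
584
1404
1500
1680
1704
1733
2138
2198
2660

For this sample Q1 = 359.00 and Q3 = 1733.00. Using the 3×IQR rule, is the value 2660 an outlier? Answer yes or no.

no

IQR = Q3 − Q1 = 1733.00 − 359.00 = 1374.00.
Lower fence = Q1 − 3·IQR = 359.00 − 4122.00 = -3763.00.
Upper fence = Q3 + 3·IQR = 1733.00 + 4122.00 = 5855.00.
2660 lies within [-3763.00, 5855.00].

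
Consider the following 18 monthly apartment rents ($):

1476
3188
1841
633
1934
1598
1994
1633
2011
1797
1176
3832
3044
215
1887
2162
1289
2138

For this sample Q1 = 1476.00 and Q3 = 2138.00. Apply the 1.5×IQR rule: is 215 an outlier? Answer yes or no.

IQR = Q3 − Q1 = 2138.00 − 1476.00 = 662.00.
Lower fence = Q1 − 1.5·IQR = 1476.00 − 993.00 = 483.00.
Upper fence = Q3 + 1.5·IQR = 2138.00 + 993.00 = 3131.00.
215 lies below the lower fence.

yes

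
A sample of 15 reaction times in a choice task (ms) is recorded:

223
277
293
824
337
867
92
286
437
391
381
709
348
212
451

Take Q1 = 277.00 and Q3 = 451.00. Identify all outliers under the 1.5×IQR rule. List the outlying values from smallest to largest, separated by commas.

824, 867

IQR = Q3 − Q1 = 451.00 − 277.00 = 174.00.
Lower fence = Q1 − 1.5·IQR = 277.00 − 261.00 = 16.00.
Upper fence = Q3 + 1.5·IQR = 451.00 + 261.00 = 712.00.
824 > 712.00 → outlier.
867 > 712.00 → outlier.
All remaining values lie within [16.00, 712.00].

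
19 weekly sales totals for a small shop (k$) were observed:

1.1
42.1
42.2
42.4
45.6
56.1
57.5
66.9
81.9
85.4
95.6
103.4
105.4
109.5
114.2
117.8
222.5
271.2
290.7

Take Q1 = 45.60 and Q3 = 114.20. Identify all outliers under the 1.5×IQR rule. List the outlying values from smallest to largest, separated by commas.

222.5, 271.2, 290.7

IQR = Q3 − Q1 = 114.20 − 45.60 = 68.60.
Lower fence = Q1 − 1.5·IQR = 45.60 − 102.90 = -57.30.
Upper fence = Q3 + 1.5·IQR = 114.20 + 102.90 = 217.10.
222.5 > 217.10 → outlier.
271.2 > 217.10 → outlier.
290.7 > 217.10 → outlier.
All remaining values lie within [-57.30, 217.10].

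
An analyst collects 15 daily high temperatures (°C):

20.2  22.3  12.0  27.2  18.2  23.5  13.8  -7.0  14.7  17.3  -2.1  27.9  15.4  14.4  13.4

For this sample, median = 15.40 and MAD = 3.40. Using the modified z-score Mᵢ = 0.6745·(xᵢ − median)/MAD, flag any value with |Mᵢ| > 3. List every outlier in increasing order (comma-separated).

-7.0, -2.1

|Mᵢ| > 3 ⇔ |xᵢ − 15.40| > 3·3.40/0.6745 = 15.12.
So outliers lie outside [0.28, 30.52].
-7.0: M = -4.44 → outlier.
-2.1: M = -3.47 → outlier.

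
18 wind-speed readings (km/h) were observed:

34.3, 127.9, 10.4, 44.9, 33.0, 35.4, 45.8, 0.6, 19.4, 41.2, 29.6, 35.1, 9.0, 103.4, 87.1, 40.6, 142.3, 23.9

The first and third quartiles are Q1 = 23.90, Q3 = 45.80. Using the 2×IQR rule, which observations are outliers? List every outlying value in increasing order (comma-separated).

IQR = Q3 − Q1 = 45.80 − 23.90 = 21.90.
Lower fence = Q1 − 2·IQR = 23.90 − 43.80 = -19.90.
Upper fence = Q3 + 2·IQR = 45.80 + 43.80 = 89.60.
103.4 > 89.60 → outlier.
127.9 > 89.60 → outlier.
142.3 > 89.60 → outlier.
All remaining values lie within [-19.90, 89.60].

103.4, 127.9, 142.3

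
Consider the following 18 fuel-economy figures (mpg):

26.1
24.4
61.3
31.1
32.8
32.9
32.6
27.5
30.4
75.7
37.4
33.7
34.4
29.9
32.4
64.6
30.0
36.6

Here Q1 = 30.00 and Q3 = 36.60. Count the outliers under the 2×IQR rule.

IQR = 6.60; fences at 30.00 − 13.20 = 16.80 and 36.60 + 13.20 = 49.80.
Outside the cutoffs: 61.3, 64.6, 75.7.

3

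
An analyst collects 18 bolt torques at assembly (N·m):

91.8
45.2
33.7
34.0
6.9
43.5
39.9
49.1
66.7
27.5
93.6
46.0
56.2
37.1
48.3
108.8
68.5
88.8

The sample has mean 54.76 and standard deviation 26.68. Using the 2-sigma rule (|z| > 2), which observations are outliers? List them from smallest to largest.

108.8

Cutoffs at x̄ ± 2s: 54.76 ± 2·26.68 = [1.40, 108.12].
108.8: z = 2.03, |z| > 2 → outlier.
Every other value lies within [1.40, 108.12].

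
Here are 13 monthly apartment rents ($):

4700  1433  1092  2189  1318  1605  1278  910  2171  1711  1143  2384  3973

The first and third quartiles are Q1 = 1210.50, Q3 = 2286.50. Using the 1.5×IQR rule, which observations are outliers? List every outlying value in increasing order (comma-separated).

IQR = Q3 − Q1 = 2286.50 − 1210.50 = 1076.00.
Lower fence = Q1 − 1.5·IQR = 1210.50 − 1614.00 = -403.50.
Upper fence = Q3 + 1.5·IQR = 2286.50 + 1614.00 = 3900.50.
3973 > 3900.50 → outlier.
4700 > 3900.50 → outlier.
All remaining values lie within [-403.50, 3900.50].

3973, 4700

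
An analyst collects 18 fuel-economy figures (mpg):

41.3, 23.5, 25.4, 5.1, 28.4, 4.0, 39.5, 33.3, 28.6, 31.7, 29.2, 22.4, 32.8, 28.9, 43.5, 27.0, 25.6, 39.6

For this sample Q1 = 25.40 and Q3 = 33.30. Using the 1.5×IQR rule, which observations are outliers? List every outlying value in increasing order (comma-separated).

4.0, 5.1

IQR = Q3 − Q1 = 33.30 − 25.40 = 7.90.
Lower fence = Q1 − 1.5·IQR = 25.40 − 11.85 = 13.55.
Upper fence = Q3 + 1.5·IQR = 33.30 + 11.85 = 45.15.
4.0 < 13.55 → outlier.
5.1 < 13.55 → outlier.
All remaining values lie within [13.55, 45.15].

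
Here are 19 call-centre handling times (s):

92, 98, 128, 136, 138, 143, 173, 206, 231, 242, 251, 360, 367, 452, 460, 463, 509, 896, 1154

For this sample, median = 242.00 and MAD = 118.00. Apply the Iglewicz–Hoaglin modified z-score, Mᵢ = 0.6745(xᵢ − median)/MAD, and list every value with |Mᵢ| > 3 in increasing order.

896, 1154

|Mᵢ| > 3 ⇔ |xᵢ − 242.00| > 3·118.00/0.6745 = 524.83.
So outliers lie outside [-282.83, 766.83].
896: M = 3.74 → outlier.
1154: M = 5.21 → outlier.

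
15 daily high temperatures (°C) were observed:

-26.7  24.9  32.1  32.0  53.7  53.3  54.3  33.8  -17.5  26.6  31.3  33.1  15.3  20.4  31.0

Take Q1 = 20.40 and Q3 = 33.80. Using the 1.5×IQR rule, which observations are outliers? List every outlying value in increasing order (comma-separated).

-26.7, -17.5, 54.3

IQR = Q3 − Q1 = 33.80 − 20.40 = 13.40.
Lower fence = Q1 − 1.5·IQR = 20.40 − 20.10 = 0.30.
Upper fence = Q3 + 1.5·IQR = 33.80 + 20.10 = 53.90.
-26.7 < 0.30 → outlier.
-17.5 < 0.30 → outlier.
54.3 > 53.90 → outlier.
All remaining values lie within [0.30, 53.90].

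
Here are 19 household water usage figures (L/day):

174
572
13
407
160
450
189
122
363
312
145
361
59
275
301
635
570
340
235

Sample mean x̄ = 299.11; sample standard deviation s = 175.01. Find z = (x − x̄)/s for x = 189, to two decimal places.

-0.63

z = (189 − 299.11) / 175.01 = -0.63.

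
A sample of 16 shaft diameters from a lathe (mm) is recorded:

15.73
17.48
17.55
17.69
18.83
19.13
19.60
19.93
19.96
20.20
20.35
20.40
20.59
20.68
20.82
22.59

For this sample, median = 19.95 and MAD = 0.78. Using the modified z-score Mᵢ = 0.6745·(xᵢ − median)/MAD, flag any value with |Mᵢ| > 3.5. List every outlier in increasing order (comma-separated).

15.73

|Mᵢ| > 3.5 ⇔ |xᵢ − 19.95| > 3.5·0.78/0.6745 = 4.05.
So outliers lie outside [15.90, 24.00].
15.73: M = -3.65 → outlier.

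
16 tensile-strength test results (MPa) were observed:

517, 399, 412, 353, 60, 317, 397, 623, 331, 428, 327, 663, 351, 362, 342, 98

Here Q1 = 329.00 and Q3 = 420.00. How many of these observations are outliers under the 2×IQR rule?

IQR = 91.00; fences at 329.00 − 182.00 = 147.00 and 420.00 + 182.00 = 602.00.
Outside the cutoffs: 60, 98, 623, 663.

4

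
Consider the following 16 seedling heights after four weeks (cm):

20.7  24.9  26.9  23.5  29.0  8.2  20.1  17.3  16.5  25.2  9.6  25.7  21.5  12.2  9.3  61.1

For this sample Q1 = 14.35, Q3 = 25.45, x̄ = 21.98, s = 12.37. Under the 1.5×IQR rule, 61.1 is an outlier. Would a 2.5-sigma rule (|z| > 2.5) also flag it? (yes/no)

z = (61.1 − 21.98) / 12.37 = 3.16.
|z| = 3.16 > 2.5.

yes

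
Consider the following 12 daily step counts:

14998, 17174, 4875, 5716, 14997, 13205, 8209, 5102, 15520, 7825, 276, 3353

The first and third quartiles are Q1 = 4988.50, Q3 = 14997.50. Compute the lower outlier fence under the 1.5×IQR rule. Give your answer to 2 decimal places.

IQR = Q3 − Q1 = 14997.50 − 4988.50 = 10009.00.
Lower fence = Q1 − 1.5·IQR = 4988.50 − 15013.50 = -10025.00.
Upper fence = Q3 + 1.5·IQR = 14997.50 + 15013.50 = 30011.00.

-10025.00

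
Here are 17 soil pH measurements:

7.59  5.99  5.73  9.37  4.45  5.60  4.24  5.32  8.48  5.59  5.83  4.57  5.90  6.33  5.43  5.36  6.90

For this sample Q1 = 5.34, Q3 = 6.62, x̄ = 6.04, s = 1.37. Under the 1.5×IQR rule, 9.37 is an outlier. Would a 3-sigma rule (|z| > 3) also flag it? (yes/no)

no

z = (9.37 − 6.04) / 1.37 = 2.43.
|z| = 2.43 ≤ 3.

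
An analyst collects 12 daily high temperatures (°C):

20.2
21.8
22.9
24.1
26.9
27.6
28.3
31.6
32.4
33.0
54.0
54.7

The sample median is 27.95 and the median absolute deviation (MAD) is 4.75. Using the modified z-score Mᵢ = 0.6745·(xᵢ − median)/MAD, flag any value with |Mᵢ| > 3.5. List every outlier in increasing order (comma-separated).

54.0, 54.7

|Mᵢ| > 3.5 ⇔ |xᵢ − 27.95| > 3.5·4.75/0.6745 = 24.65.
So outliers lie outside [3.30, 52.60].
54.0: M = 3.70 → outlier.
54.7: M = 3.80 → outlier.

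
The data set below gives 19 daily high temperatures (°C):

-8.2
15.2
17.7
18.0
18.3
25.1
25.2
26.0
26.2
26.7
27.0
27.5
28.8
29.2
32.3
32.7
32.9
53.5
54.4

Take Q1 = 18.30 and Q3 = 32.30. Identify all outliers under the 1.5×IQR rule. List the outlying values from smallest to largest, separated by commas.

-8.2, 53.5, 54.4

IQR = Q3 − Q1 = 32.30 − 18.30 = 14.00.
Lower fence = Q1 − 1.5·IQR = 18.30 − 21.00 = -2.70.
Upper fence = Q3 + 1.5·IQR = 32.30 + 21.00 = 53.30.
-8.2 < -2.70 → outlier.
53.5 > 53.30 → outlier.
54.4 > 53.30 → outlier.
All remaining values lie within [-2.70, 53.30].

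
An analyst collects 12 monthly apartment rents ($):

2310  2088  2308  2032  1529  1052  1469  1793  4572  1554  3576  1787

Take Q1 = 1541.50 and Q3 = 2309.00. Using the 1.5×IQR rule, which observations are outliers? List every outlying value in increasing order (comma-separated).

IQR = Q3 − Q1 = 2309.00 − 1541.50 = 767.50.
Lower fence = Q1 − 1.5·IQR = 1541.50 − 1151.25 = 390.25.
Upper fence = Q3 + 1.5·IQR = 2309.00 + 1151.25 = 3460.25.
3576 > 3460.25 → outlier.
4572 > 3460.25 → outlier.
All remaining values lie within [390.25, 3460.25].

3576, 4572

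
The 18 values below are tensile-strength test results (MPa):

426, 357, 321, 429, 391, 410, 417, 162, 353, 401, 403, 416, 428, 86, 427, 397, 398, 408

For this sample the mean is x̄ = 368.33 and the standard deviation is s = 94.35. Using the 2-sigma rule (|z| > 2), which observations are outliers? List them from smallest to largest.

86, 162

Cutoffs at x̄ ± 2s: 368.33 ± 2·94.35 = [179.63, 557.03].
86: z = -2.99, |z| > 2 → outlier.
162: z = -2.19, |z| > 2 → outlier.
Every other value lies within [179.63, 557.03].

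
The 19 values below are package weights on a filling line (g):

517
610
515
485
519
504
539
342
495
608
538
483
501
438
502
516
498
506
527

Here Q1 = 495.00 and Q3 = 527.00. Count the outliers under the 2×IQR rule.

3

IQR = 32.00; fences at 495.00 − 64.00 = 431.00 and 527.00 + 64.00 = 591.00.
Outside the cutoffs: 342, 608, 610.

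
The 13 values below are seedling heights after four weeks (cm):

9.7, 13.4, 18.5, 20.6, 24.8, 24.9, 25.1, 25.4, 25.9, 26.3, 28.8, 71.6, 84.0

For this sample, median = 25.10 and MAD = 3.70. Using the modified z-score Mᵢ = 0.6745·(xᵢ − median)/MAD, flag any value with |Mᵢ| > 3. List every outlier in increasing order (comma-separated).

71.6, 84.0

|Mᵢ| > 3 ⇔ |xᵢ − 25.10| > 3·3.70/0.6745 = 16.46.
So outliers lie outside [8.64, 41.56].
71.6: M = 8.48 → outlier.
84.0: M = 10.74 → outlier.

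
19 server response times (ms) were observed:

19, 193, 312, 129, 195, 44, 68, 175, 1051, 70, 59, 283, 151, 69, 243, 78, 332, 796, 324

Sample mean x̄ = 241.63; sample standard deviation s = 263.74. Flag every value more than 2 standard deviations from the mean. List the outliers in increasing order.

Cutoffs at x̄ ± 2s: 241.63 ± 2·263.74 = [-285.85, 769.11].
796: z = 2.10, |z| > 2 → outlier.
1051: z = 3.07, |z| > 2 → outlier.
Every other value lies within [-285.85, 769.11].

796, 1051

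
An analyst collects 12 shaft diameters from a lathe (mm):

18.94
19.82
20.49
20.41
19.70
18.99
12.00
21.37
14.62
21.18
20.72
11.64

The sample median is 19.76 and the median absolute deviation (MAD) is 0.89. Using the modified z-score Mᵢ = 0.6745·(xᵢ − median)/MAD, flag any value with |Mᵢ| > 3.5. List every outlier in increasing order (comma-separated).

|Mᵢ| > 3.5 ⇔ |xᵢ − 19.76| > 3.5·0.89/0.6745 = 4.62.
So outliers lie outside [15.14, 24.38].
11.64: M = -6.15 → outlier.
12.00: M = -5.88 → outlier.
14.62: M = -3.90 → outlier.

11.64, 12.00, 14.62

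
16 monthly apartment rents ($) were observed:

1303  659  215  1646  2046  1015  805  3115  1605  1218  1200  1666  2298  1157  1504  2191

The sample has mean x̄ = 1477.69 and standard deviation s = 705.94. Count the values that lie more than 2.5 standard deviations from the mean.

Cutoffs: x̄ ± 2.5s = [-287.16, 3242.54].
Every value lies within the cutoffs.

0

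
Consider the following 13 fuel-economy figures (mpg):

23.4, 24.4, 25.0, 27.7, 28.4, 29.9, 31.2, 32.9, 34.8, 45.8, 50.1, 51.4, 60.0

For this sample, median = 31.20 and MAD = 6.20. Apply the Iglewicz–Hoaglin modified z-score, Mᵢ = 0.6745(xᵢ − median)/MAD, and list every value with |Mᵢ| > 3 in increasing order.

|Mᵢ| > 3 ⇔ |xᵢ − 31.20| > 3·6.20/0.6745 = 27.58.
So outliers lie outside [3.62, 58.78].
60.0: M = 3.13 → outlier.

60.0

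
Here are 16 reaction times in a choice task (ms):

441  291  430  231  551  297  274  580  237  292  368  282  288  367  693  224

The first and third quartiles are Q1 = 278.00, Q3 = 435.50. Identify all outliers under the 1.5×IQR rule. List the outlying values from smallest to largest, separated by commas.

IQR = Q3 − Q1 = 435.50 − 278.00 = 157.50.
Lower fence = Q1 − 1.5·IQR = 278.00 − 236.25 = 41.75.
Upper fence = Q3 + 1.5·IQR = 435.50 + 236.25 = 671.75.
693 > 671.75 → outlier.
All remaining values lie within [41.75, 671.75].

693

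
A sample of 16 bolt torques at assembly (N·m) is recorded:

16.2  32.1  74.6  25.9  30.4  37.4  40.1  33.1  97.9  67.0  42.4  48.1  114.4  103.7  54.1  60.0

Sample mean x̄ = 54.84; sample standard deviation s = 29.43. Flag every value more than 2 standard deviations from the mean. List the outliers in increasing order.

Cutoffs at x̄ ± 2s: 54.84 ± 2·29.43 = [-4.02, 113.70].
114.4: z = 2.02, |z| > 2 → outlier.
Every other value lies within [-4.02, 113.70].

114.4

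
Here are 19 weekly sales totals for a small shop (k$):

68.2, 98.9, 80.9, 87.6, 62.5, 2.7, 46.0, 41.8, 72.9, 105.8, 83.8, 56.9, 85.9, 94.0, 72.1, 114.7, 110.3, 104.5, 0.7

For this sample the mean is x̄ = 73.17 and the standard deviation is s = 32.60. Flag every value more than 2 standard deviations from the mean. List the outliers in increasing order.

Cutoffs at x̄ ± 2s: 73.17 ± 2·32.60 = [7.97, 138.37].
0.7: z = -2.22, |z| > 2 → outlier.
2.7: z = -2.16, |z| > 2 → outlier.
Every other value lies within [7.97, 138.37].

0.7, 2.7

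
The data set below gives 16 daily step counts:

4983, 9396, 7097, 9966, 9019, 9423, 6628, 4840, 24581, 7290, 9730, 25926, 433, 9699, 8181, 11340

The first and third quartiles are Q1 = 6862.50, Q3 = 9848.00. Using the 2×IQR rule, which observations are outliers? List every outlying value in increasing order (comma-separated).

IQR = Q3 − Q1 = 9848.00 − 6862.50 = 2985.50.
Lower fence = Q1 − 2·IQR = 6862.50 − 5971.00 = 891.50.
Upper fence = Q3 + 2·IQR = 9848.00 + 5971.00 = 15819.00.
433 < 891.50 → outlier.
24581 > 15819.00 → outlier.
25926 > 15819.00 → outlier.
All remaining values lie within [891.50, 15819.00].

433, 24581, 25926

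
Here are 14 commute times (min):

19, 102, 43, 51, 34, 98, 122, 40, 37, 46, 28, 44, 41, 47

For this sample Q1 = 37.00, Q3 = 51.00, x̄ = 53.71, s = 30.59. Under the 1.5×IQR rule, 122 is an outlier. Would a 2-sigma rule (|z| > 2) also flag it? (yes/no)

z = (122 − 53.71) / 30.59 = 2.23.
|z| = 2.23 > 2.

yes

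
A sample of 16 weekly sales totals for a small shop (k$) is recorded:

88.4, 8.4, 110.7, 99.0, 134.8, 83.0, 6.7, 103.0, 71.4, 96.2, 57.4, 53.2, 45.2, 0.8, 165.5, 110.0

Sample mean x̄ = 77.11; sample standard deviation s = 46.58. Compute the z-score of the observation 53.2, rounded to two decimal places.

-0.51

z = (53.2 − 77.11) / 46.58 = -0.51.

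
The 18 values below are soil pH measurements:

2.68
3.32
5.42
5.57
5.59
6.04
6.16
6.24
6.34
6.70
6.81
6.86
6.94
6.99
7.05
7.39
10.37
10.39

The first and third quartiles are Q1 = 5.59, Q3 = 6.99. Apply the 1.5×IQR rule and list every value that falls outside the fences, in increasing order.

IQR = Q3 − Q1 = 6.99 − 5.59 = 1.40.
Lower fence = Q1 − 1.5·IQR = 5.59 − 2.10 = 3.49.
Upper fence = Q3 + 1.5·IQR = 6.99 + 2.10 = 9.09.
2.68 < 3.49 → outlier.
3.32 < 3.49 → outlier.
10.37 > 9.09 → outlier.
10.39 > 9.09 → outlier.
All remaining values lie within [3.49, 9.09].

2.68, 3.32, 10.37, 10.39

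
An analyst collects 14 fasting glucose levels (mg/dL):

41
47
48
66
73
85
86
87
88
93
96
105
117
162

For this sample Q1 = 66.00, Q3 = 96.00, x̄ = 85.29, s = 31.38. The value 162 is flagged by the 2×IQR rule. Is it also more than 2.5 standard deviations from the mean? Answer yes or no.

no

z = (162 − 85.29) / 31.38 = 2.44.
|z| = 2.44 ≤ 2.5.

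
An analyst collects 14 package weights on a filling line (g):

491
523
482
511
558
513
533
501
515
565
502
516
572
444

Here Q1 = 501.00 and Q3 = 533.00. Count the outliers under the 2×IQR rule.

IQR = 32.00; fences at 501.00 − 64.00 = 437.00 and 533.00 + 64.00 = 597.00.
Every value lies within the cutoffs.

0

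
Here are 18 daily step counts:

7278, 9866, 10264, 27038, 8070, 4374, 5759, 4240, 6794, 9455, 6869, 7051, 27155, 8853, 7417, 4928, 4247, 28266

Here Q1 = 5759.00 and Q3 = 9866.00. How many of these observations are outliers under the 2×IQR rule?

IQR = 4107.00; fences at 5759.00 − 8214.00 = -2455.00 and 9866.00 + 8214.00 = 18080.00.
Outside the cutoffs: 27038, 27155, 28266.

3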